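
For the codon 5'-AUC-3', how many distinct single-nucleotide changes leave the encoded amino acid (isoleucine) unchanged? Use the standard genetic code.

2

Position 1: none → 0 synonymous.
Position 2: none → 0 synonymous.
Position 3: AUU, AUA → 2 synonymous.
Total: 0 + 0 + 2 = 2.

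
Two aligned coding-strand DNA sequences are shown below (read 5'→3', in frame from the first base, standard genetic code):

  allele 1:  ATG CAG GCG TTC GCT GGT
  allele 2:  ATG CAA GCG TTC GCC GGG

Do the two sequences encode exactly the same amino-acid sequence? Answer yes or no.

Codon 1: ATG Met / ATG Met — identical.
Codon 2: CAG Gln / CAA Gln — synonymous.
Codon 3: GCG Ala / GCG Ala — identical.
Codon 4: TTC Phe / TTC Phe — identical.
Codon 5: GCT Ala / GCC Ala — synonymous.
Codon 6: GGT Gly / GGG Gly — synonymous.
Nonsynonymous differences: 0 → same protein.

yes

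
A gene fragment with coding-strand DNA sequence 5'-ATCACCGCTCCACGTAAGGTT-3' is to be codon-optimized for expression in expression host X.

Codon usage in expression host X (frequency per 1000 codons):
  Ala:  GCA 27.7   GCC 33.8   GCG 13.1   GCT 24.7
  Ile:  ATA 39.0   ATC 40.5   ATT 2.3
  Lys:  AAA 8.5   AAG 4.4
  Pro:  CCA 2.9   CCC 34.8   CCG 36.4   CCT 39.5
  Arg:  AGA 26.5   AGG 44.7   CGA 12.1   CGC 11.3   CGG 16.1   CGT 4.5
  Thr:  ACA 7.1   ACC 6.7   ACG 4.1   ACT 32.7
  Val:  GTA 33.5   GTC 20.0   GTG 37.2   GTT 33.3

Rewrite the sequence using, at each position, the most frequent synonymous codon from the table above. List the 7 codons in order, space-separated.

Codon 1 (Ile): best is ATC at 40.5.
Codon 2 (Thr): best is ACT at 32.7.
Codon 3 (Ala): best is GCC at 33.8.
Codon 4 (Pro): best is CCT at 39.5.
Codon 5 (Arg): best is AGG at 44.7.
Codon 6 (Lys): best is AAA at 8.5.
Codon 7 (Val): best is GTG at 37.2.

ATC ACT GCC CCT AGG AAA GTG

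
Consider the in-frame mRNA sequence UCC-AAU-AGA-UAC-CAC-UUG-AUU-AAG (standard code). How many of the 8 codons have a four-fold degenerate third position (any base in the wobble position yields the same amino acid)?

1

Codon 1 UCC (Ser): third position 4-fold.
Codon 2 AAU (Asn): third position 2-fold.
Codon 3 AGA (Arg): third position 2-fold.
Codon 4 UAC (Tyr): third position 2-fold.
Codon 5 CAC (His): third position 2-fold.
Codon 6 UUG (Leu): third position 2-fold.
Codon 7 AUU (Ile): third position 3-fold.
Codon 8 AAG (Lys): third position 2-fold.
Four-fold degenerate third positions: 1.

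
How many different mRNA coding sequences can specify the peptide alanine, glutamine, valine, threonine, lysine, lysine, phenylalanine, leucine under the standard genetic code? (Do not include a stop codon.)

Ala: 4 codons.
Gln: 2 codons.
Val: 4 codons.
Thr: 4 codons.
Lys: 2 codons.
Lys: 2 codons.
Phe: 2 codons.
Leu: 6 codons.
4 × 2 × 4 × 4 × 2 × 2 × 2 × 6 = 6144.

6144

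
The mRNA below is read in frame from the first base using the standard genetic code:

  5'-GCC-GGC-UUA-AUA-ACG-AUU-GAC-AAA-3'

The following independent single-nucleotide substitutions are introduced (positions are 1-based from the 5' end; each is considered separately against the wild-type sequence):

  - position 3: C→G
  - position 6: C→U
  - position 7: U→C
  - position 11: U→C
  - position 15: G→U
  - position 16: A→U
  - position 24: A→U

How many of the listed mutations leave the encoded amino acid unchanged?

4

Codon 1: GCC (Ala) → GCG (Ala) — synonymous.
Codon 2: GGC (Gly) → GGU (Gly) — synonymous.
Codon 3: UUA (Leu) → CUA (Leu) — synonymous.
Codon 4: AUA (Ile) → ACA (Thr) — missense.
Codon 5: ACG (Thr) → ACU (Thr) — synonymous.
Codon 6: AUU (Ile) → UUU (Phe) — missense.
Codon 8: AAA (Lys) → AAU (Asn) — missense.
Synonymous: 4 of 7.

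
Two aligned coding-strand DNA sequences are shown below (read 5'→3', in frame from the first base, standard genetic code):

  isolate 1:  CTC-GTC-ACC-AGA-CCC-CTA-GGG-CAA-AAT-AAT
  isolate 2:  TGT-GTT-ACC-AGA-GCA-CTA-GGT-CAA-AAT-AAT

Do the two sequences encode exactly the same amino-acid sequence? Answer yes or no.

Codon 1: CTC Leu / TGT Cys — nonsynonymous.
Codon 2: GTC Val / GTT Val — synonymous.
Codon 3: ACC Thr / ACC Thr — identical.
Codon 4: AGA Arg / AGA Arg — identical.
Codon 5: CCC Pro / GCA Ala — nonsynonymous.
Codon 6: CTA Leu / CTA Leu — identical.
Codon 7: GGG Gly / GGT Gly — synonymous.
Codon 8: CAA Gln / CAA Gln — identical.
Codon 9: AAT Asn / AAT Asn — identical.
Codon 10: AAT Asn / AAT Asn — identical.
Nonsynonymous differences: 2 → different protein.

no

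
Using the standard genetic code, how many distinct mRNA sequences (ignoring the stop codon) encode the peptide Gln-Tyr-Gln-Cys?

16

Gln: 2 codons.
Tyr: 2 codons.
Gln: 2 codons.
Cys: 2 codons.
2 × 2 × 2 × 2 = 16.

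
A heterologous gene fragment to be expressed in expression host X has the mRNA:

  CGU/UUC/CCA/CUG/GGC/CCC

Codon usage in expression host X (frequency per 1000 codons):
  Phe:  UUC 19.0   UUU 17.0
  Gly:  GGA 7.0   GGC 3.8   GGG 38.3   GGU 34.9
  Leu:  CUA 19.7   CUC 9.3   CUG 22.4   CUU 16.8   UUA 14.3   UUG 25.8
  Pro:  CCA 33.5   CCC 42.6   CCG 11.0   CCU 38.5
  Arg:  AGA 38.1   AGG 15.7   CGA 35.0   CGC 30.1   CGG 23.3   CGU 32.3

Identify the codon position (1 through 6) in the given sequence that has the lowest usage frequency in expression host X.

Codon 1 CGU (Arg): 32.3 per 1000.
Codon 2 UUC (Phe): 19.0 per 1000.
Codon 3 CCA (Pro): 33.5 per 1000.
Codon 4 CUG (Leu): 22.4 per 1000.
Codon 5 GGC (Gly): 3.8 per 1000.
Codon 6 CCC (Pro): 42.6 per 1000.
Lowest frequency is 3.8 at codon 5.

5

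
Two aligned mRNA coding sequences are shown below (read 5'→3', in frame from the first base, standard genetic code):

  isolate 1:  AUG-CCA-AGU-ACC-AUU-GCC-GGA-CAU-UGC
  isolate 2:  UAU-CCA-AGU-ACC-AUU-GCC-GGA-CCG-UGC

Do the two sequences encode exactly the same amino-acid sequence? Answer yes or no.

no

Codon 1: AUG Met / UAU Tyr — nonsynonymous.
Codon 2: CCA Pro / CCA Pro — identical.
Codon 3: AGU Ser / AGU Ser — identical.
Codon 4: ACC Thr / ACC Thr — identical.
Codon 5: AUU Ile / AUU Ile — identical.
Codon 6: GCC Ala / GCC Ala — identical.
Codon 7: GGA Gly / GGA Gly — identical.
Codon 8: CAU His / CCG Pro — nonsynonymous.
Codon 9: UGC Cys / UGC Cys — identical.
Nonsynonymous differences: 2 → different protein.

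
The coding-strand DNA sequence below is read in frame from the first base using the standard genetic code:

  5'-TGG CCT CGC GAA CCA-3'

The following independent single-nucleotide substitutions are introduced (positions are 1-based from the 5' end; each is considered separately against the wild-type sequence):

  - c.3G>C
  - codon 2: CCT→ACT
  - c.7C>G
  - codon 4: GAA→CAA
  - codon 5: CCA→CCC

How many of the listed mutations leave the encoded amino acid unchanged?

Codon 1: TGG (Trp) → TGC (Cys) — missense.
Codon 2: CCT (Pro) → ACT (Thr) — missense.
Codon 3: CGC (Arg) → GGC (Gly) — missense.
Codon 4: GAA (Glu) → CAA (Gln) — missense.
Codon 5: CCA (Pro) → CCC (Pro) — synonymous.
Synonymous: 1 of 5.

1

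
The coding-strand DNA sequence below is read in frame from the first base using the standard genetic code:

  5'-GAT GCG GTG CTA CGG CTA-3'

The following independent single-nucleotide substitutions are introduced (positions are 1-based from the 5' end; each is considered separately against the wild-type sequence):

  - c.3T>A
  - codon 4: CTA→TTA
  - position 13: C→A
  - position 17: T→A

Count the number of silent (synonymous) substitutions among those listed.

Codon 1: GAT (Asp) → GAA (Glu) — missense.
Codon 4: CTA (Leu) → TTA (Leu) — synonymous.
Codon 5: CGG (Arg) → AGG (Arg) — synonymous.
Codon 6: CTA (Leu) → CAA (Gln) — missense.
Synonymous: 2 of 4.

2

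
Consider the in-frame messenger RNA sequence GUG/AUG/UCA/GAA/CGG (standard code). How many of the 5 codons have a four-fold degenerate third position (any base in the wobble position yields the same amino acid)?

3

Codon 1 GUG (Val): third position 4-fold.
Codon 2 AUG (Met): third position 1-fold.
Codon 3 UCA (Ser): third position 4-fold.
Codon 4 GAA (Glu): third position 2-fold.
Codon 5 CGG (Arg): third position 4-fold.
Four-fold degenerate third positions: 3.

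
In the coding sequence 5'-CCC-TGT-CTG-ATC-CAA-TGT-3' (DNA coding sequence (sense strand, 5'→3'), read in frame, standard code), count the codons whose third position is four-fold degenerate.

Codon 1 CCC (Pro): third position 4-fold.
Codon 2 TGT (Cys): third position 2-fold.
Codon 3 CTG (Leu): third position 4-fold.
Codon 4 ATC (Ile): third position 3-fold.
Codon 5 CAA (Gln): third position 2-fold.
Codon 6 TGT (Cys): third position 2-fold.
Four-fold degenerate third positions: 2.

2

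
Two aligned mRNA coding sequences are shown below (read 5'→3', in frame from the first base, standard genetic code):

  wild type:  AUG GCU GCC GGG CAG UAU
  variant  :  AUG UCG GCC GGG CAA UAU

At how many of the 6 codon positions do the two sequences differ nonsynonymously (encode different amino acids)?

Codon 1: AUG Met / AUG Met — identical.
Codon 2: GCU Ala / UCG Ser — nonsynonymous.
Codon 3: GCC Ala / GCC Ala — identical.
Codon 4: GGG Gly / GGG Gly — identical.
Codon 5: CAG Gln / CAA Gln — synonymous.
Codon 6: UAU Tyr / UAU Tyr — identical.
Nonsynonymous differences: 1.

1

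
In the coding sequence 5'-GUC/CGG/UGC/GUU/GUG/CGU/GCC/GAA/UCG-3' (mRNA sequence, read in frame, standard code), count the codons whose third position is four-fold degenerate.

7

Codon 1 GUC (Val): third position 4-fold.
Codon 2 CGG (Arg): third position 4-fold.
Codon 3 UGC (Cys): third position 2-fold.
Codon 4 GUU (Val): third position 4-fold.
Codon 5 GUG (Val): third position 4-fold.
Codon 6 CGU (Arg): third position 4-fold.
Codon 7 GCC (Ala): third position 4-fold.
Codon 8 GAA (Glu): third position 2-fold.
Codon 9 UCG (Ser): third position 4-fold.
Four-fold degenerate third positions: 7.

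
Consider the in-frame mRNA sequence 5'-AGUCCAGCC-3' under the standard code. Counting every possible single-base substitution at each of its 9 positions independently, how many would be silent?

7

Codon 1 (AGU, Ser): 1 synonymous substitution.
Codon 2 (CCA, Pro): 3 synonymous substitutions.
Codon 3 (GCC, Ala): 3 synonymous substitutions.
Total: 1 + 3 + 3 = 7.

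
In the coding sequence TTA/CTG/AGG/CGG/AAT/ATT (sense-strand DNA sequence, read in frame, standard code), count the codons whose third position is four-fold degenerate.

2

Codon 1 TTA (Leu): third position 2-fold.
Codon 2 CTG (Leu): third position 4-fold.
Codon 3 AGG (Arg): third position 2-fold.
Codon 4 CGG (Arg): third position 4-fold.
Codon 5 AAT (Asn): third position 2-fold.
Codon 6 ATT (Ile): third position 3-fold.
Four-fold degenerate third positions: 2.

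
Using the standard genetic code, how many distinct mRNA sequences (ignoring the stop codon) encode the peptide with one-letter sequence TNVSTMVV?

Thr: 4 codons.
Asn: 2 codons.
Val: 4 codons.
Ser: 6 codons.
Thr: 4 codons.
Met: 1 codon.
Val: 4 codons.
Val: 4 codons.
4 × 2 × 4 × 6 × 4 × 1 × 4 × 4 = 12288.

12288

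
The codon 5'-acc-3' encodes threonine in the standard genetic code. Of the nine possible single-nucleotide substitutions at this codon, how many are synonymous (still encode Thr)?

3

Position 1: none → 0 synonymous.
Position 2: none → 0 synonymous.
Position 3: ACU, ACA, ACG → 3 synonymous.
Total: 0 + 0 + 3 = 3.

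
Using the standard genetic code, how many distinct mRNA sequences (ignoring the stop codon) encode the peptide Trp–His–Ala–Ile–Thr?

96

Trp: 1 codon.
His: 2 codons.
Ala: 4 codons.
Ile: 3 codons.
Thr: 4 codons.
1 × 2 × 4 × 3 × 4 = 96.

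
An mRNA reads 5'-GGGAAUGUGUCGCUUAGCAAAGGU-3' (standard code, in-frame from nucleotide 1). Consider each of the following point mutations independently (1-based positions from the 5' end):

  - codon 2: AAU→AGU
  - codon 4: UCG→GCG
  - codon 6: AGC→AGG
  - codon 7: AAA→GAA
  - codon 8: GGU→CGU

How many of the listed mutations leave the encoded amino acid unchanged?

0

Codon 2: AAU (Asn) → AGU (Ser) — missense.
Codon 4: UCG (Ser) → GCG (Ala) — missense.
Codon 6: AGC (Ser) → AGG (Arg) — missense.
Codon 7: AAA (Lys) → GAA (Glu) — missense.
Codon 8: GGU (Gly) → CGU (Arg) — missense.
Synonymous: 0 of 5.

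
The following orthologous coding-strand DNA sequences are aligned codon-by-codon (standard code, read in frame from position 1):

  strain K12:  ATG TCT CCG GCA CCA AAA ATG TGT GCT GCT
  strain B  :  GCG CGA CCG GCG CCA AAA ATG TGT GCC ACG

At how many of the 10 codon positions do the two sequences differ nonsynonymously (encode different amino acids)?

Codon 1: ATG Met / GCG Ala — nonsynonymous.
Codon 2: TCT Ser / CGA Arg — nonsynonymous.
Codon 3: CCG Pro / CCG Pro — identical.
Codon 4: GCA Ala / GCG Ala — synonymous.
Codon 5: CCA Pro / CCA Pro — identical.
Codon 6: AAA Lys / AAA Lys — identical.
Codon 7: ATG Met / ATG Met — identical.
Codon 8: TGT Cys / TGT Cys — identical.
Codon 9: GCT Ala / GCC Ala — synonymous.
Codon 10: GCT Ala / ACG Thr — nonsynonymous.
Nonsynonymous differences: 3.

3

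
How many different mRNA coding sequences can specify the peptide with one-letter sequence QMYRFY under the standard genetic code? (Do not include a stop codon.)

Gln: 2 codons.
Met: 1 codon.
Tyr: 2 codons.
Arg: 6 codons.
Phe: 2 codons.
Tyr: 2 codons.
2 × 1 × 2 × 6 × 2 × 2 = 96.

96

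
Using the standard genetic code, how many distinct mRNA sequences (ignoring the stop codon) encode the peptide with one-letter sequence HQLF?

48

His: 2 codons.
Gln: 2 codons.
Leu: 6 codons.
Phe: 2 codons.
2 × 2 × 6 × 2 = 48.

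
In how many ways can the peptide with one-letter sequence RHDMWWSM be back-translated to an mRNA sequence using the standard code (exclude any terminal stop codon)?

Arg: 6 codons.
His: 2 codons.
Asp: 2 codons.
Met: 1 codon.
Trp: 1 codon.
Trp: 1 codon.
Ser: 6 codons.
Met: 1 codon.
6 × 2 × 2 × 1 × 1 × 1 × 6 × 1 = 144.

144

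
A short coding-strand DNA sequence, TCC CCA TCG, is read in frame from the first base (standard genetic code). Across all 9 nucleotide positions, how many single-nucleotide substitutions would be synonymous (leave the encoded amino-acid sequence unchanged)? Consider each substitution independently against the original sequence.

Codon 1 (TCC, Ser): 3 synonymous substitutions.
Codon 2 (CCA, Pro): 3 synonymous substitutions.
Codon 3 (TCG, Ser): 3 synonymous substitutions.
Total: 3 + 3 + 3 = 9.

9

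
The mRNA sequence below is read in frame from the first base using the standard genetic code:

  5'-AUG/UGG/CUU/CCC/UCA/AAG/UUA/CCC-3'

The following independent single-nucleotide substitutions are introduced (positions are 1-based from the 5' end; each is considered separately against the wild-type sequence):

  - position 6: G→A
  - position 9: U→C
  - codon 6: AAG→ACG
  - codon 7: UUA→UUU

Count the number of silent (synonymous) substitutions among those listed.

1

Codon 2: UGG (Trp) → UGA (Stop) — nonsense.
Codon 3: CUU (Leu) → CUC (Leu) — synonymous.
Codon 6: AAG (Lys) → ACG (Thr) — missense.
Codon 7: UUA (Leu) → UUU (Phe) — missense.
Synonymous: 1 of 4.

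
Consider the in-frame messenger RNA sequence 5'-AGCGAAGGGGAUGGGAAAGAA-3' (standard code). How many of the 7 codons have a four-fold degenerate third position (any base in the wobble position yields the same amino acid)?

2

Codon 1 AGC (Ser): third position 2-fold.
Codon 2 GAA (Glu): third position 2-fold.
Codon 3 GGG (Gly): third position 4-fold.
Codon 4 GAU (Asp): third position 2-fold.
Codon 5 GGG (Gly): third position 4-fold.
Codon 6 AAA (Lys): third position 2-fold.
Codon 7 GAA (Glu): third position 2-fold.
Four-fold degenerate third positions: 2.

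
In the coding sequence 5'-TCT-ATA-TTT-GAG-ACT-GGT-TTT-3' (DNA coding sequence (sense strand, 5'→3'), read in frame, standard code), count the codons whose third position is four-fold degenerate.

3

Codon 1 TCT (Ser): third position 4-fold.
Codon 2 ATA (Ile): third position 3-fold.
Codon 3 TTT (Phe): third position 2-fold.
Codon 4 GAG (Glu): third position 2-fold.
Codon 5 ACT (Thr): third position 4-fold.
Codon 6 GGT (Gly): third position 4-fold.
Codon 7 TTT (Phe): third position 2-fold.
Four-fold degenerate third positions: 3.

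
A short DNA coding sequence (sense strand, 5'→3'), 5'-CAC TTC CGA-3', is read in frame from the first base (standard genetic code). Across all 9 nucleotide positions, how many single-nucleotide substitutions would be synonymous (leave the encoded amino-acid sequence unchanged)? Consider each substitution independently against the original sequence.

6

Codon 1 (CAC, His): 1 synonymous substitution.
Codon 2 (TTC, Phe): 1 synonymous substitution.
Codon 3 (CGA, Arg): 4 synonymous substitutions.
Total: 1 + 1 + 4 = 6.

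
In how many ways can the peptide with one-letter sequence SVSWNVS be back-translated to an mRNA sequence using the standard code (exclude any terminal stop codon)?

Ser: 6 codons.
Val: 4 codons.
Ser: 6 codons.
Trp: 1 codon.
Asn: 2 codons.
Val: 4 codons.
Ser: 6 codons.
6 × 4 × 6 × 1 × 2 × 4 × 6 = 6912.

6912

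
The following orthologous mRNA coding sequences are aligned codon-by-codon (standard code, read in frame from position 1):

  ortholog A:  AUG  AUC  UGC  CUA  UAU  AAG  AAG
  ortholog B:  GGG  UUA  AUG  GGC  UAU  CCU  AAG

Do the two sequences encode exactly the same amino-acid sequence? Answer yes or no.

no

Codon 1: AUG Met / GGG Gly — nonsynonymous.
Codon 2: AUC Ile / UUA Leu — nonsynonymous.
Codon 3: UGC Cys / AUG Met — nonsynonymous.
Codon 4: CUA Leu / GGC Gly — nonsynonymous.
Codon 5: UAU Tyr / UAU Tyr — identical.
Codon 6: AAG Lys / CCU Pro — nonsynonymous.
Codon 7: AAG Lys / AAG Lys — identical.
Nonsynonymous differences: 5 → different protein.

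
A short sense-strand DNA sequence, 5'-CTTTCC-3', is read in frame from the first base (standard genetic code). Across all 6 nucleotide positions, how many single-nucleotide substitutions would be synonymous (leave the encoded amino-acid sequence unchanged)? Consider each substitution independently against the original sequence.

6

Codon 1 (CTT, Leu): 3 synonymous substitutions.
Codon 2 (TCC, Ser): 3 synonymous substitutions.
Total: 3 + 3 = 6.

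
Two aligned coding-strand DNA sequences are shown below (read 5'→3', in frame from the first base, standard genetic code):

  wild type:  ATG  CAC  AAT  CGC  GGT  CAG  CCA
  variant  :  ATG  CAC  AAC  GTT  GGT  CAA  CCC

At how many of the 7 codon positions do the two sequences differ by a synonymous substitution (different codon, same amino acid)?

3

Codon 1: ATG Met / ATG Met — identical.
Codon 2: CAC His / CAC His — identical.
Codon 3: AAT Asn / AAC Asn — synonymous.
Codon 4: CGC Arg / GTT Val — nonsynonymous.
Codon 5: GGT Gly / GGT Gly — identical.
Codon 6: CAG Gln / CAA Gln — synonymous.
Codon 7: CCA Pro / CCC Pro — synonymous.
Synonymous differences: 3.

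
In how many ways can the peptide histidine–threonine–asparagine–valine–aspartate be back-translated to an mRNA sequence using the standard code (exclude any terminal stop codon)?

128

His: 2 codons.
Thr: 4 codons.
Asn: 2 codons.
Val: 4 codons.
Asp: 2 codons.
2 × 4 × 2 × 4 × 2 = 128.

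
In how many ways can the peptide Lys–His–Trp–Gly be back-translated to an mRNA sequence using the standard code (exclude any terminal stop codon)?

16

Lys: 2 codons.
His: 2 codons.
Trp: 1 codon.
Gly: 4 codons.
2 × 2 × 1 × 4 = 16.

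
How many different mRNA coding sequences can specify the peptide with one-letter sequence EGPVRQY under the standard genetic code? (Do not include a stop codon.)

3072

Glu: 2 codons.
Gly: 4 codons.
Pro: 4 codons.
Val: 4 codons.
Arg: 6 codons.
Gln: 2 codons.
Tyr: 2 codons.
2 × 4 × 4 × 4 × 6 × 2 × 2 = 3072.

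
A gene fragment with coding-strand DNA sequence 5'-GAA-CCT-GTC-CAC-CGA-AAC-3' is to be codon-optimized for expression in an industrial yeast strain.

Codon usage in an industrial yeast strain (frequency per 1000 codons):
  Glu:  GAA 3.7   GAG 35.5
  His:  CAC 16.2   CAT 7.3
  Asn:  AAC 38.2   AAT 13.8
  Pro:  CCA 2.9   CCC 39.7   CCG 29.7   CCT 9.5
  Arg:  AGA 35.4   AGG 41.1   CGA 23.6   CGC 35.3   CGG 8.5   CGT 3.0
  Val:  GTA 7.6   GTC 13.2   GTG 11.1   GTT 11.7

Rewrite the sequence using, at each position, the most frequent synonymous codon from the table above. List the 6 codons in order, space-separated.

GAG CCC GTC CAC AGG AAC

Codon 1 (Glu): best is GAG at 35.5.
Codon 2 (Pro): best is CCC at 39.7.
Codon 3 (Val): best is GTC at 13.2.
Codon 4 (His): best is CAC at 16.2.
Codon 5 (Arg): best is AGG at 41.1.
Codon 6 (Asn): best is AAC at 38.2.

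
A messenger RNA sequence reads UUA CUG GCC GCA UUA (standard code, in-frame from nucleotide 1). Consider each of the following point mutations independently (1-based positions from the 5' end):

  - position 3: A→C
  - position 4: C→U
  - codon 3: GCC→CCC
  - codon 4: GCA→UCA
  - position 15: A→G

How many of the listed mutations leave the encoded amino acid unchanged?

2

Codon 1: UUA (Leu) → UUC (Phe) — missense.
Codon 2: CUG (Leu) → UUG (Leu) — synonymous.
Codon 3: GCC (Ala) → CCC (Pro) — missense.
Codon 4: GCA (Ala) → UCA (Ser) — missense.
Codon 5: UUA (Leu) → UUG (Leu) — synonymous.
Synonymous: 2 of 5.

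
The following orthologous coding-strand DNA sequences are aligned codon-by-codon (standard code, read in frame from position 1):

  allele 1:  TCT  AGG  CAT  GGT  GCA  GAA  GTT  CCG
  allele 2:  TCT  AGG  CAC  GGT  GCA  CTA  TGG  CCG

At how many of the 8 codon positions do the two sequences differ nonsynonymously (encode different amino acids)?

2

Codon 1: TCT Ser / TCT Ser — identical.
Codon 2: AGG Arg / AGG Arg — identical.
Codon 3: CAT His / CAC His — synonymous.
Codon 4: GGT Gly / GGT Gly — identical.
Codon 5: GCA Ala / GCA Ala — identical.
Codon 6: GAA Glu / CTA Leu — nonsynonymous.
Codon 7: GTT Val / TGG Trp — nonsynonymous.
Codon 8: CCG Pro / CCG Pro — identical.
Nonsynonymous differences: 2.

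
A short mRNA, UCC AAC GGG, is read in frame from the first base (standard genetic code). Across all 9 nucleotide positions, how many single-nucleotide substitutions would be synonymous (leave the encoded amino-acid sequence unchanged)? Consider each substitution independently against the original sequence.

7

Codon 1 (UCC, Ser): 3 synonymous substitutions.
Codon 2 (AAC, Asn): 1 synonymous substitution.
Codon 3 (GGG, Gly): 3 synonymous substitutions.
Total: 3 + 1 + 3 = 7.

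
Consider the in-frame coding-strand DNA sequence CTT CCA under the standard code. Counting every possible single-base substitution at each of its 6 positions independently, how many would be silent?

6

Codon 1 (CTT, Leu): 3 synonymous substitutions.
Codon 2 (CCA, Pro): 3 synonymous substitutions.
Total: 3 + 3 = 6.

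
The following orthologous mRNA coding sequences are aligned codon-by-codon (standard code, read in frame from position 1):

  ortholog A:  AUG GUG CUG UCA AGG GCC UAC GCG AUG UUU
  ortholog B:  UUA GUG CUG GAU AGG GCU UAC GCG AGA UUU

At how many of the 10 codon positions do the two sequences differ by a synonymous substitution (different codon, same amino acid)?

Codon 1: AUG Met / UUA Leu — nonsynonymous.
Codon 2: GUG Val / GUG Val — identical.
Codon 3: CUG Leu / CUG Leu — identical.
Codon 4: UCA Ser / GAU Asp — nonsynonymous.
Codon 5: AGG Arg / AGG Arg — identical.
Codon 6: GCC Ala / GCU Ala — synonymous.
Codon 7: UAC Tyr / UAC Tyr — identical.
Codon 8: GCG Ala / GCG Ala — identical.
Codon 9: AUG Met / AGA Arg — nonsynonymous.
Codon 10: UUU Phe / UUU Phe — identical.
Synonymous differences: 1.

1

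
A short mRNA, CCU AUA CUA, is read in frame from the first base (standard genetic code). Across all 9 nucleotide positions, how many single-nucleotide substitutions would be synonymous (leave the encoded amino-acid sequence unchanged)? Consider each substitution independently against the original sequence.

9

Codon 1 (CCU, Pro): 3 synonymous substitutions.
Codon 2 (AUA, Ile): 2 synonymous substitutions.
Codon 3 (CUA, Leu): 4 synonymous substitutions.
Total: 3 + 2 + 4 = 9.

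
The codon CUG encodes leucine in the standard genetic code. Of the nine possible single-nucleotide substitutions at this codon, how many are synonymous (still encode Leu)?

Position 1: UUG → 1 synonymous.
Position 2: none → 0 synonymous.
Position 3: CUU, CUC, CUA → 3 synonymous.
Total: 1 + 0 + 3 = 4.

4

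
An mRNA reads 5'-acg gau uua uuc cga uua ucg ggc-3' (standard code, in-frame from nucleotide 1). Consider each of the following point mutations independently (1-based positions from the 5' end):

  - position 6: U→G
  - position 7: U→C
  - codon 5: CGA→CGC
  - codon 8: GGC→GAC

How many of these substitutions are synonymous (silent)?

Codon 2: GAU (Asp) → GAG (Glu) — missense.
Codon 3: UUA (Leu) → CUA (Leu) — synonymous.
Codon 5: CGA (Arg) → CGC (Arg) — synonymous.
Codon 8: GGC (Gly) → GAC (Asp) — missense.
Synonymous: 2 of 4.

2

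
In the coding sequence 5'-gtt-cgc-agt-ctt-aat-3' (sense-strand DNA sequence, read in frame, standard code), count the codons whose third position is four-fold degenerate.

3

Codon 1 GTT (Val): third position 4-fold.
Codon 2 CGC (Arg): third position 4-fold.
Codon 3 AGT (Ser): third position 2-fold.
Codon 4 CTT (Leu): third position 4-fold.
Codon 5 AAT (Asn): third position 2-fold.
Four-fold degenerate third positions: 3.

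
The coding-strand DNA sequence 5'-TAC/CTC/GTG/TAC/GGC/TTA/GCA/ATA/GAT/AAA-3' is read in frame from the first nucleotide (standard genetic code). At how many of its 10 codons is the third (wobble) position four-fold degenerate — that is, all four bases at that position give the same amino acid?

4

Codon 1 TAC (Tyr): third position 2-fold.
Codon 2 CTC (Leu): third position 4-fold.
Codon 3 GTG (Val): third position 4-fold.
Codon 4 TAC (Tyr): third position 2-fold.
Codon 5 GGC (Gly): third position 4-fold.
Codon 6 TTA (Leu): third position 2-fold.
Codon 7 GCA (Ala): third position 4-fold.
Codon 8 ATA (Ile): third position 3-fold.
Codon 9 GAT (Asp): third position 2-fold.
Codon 10 AAA (Lys): third position 2-fold.
Four-fold degenerate third positions: 4.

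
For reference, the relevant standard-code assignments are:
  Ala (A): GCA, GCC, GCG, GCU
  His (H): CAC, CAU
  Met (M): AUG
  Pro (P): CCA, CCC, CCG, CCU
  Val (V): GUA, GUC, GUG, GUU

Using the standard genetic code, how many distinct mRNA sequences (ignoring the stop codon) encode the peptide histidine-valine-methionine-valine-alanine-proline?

His: 2 codons.
Val: 4 codons.
Met: 1 codon.
Val: 4 codons.
Ala: 4 codons.
Pro: 4 codons.
2 × 4 × 1 × 4 × 4 × 4 = 512.

512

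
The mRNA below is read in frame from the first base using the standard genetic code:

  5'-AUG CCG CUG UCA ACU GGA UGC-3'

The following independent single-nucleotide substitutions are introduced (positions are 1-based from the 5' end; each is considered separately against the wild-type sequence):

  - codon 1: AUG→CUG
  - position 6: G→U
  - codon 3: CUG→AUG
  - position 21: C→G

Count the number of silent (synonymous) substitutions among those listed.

Codon 1: AUG (Met) → CUG (Leu) — missense.
Codon 2: CCG (Pro) → CCU (Pro) — synonymous.
Codon 3: CUG (Leu) → AUG (Met) — missense.
Codon 7: UGC (Cys) → UGG (Trp) — missense.
Synonymous: 1 of 4.

1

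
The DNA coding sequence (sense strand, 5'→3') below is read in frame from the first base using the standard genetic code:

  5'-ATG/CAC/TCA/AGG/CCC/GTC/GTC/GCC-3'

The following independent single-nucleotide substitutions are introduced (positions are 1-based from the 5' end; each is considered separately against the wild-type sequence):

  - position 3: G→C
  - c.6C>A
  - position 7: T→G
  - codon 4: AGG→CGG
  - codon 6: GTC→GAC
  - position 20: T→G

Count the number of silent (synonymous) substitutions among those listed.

1

Codon 1: ATG (Met) → ATC (Ile) — missense.
Codon 2: CAC (His) → CAA (Gln) — missense.
Codon 3: TCA (Ser) → GCA (Ala) — missense.
Codon 4: AGG (Arg) → CGG (Arg) — synonymous.
Codon 6: GTC (Val) → GAC (Asp) — missense.
Codon 7: GTC (Val) → GGC (Gly) — missense.
Synonymous: 1 of 6.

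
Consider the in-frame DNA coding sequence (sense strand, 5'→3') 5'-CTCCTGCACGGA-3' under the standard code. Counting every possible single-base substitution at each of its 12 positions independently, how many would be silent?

11

Codon 1 (CTC, Leu): 3 synonymous substitutions.
Codon 2 (CTG, Leu): 4 synonymous substitutions.
Codon 3 (CAC, His): 1 synonymous substitution.
Codon 4 (GGA, Gly): 3 synonymous substitutions.
Total: 3 + 4 + 1 + 3 = 11.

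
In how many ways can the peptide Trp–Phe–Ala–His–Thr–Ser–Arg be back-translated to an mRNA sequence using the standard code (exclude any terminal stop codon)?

Trp: 1 codon.
Phe: 2 codons.
Ala: 4 codons.
His: 2 codons.
Thr: 4 codons.
Ser: 6 codons.
Arg: 6 codons.
1 × 2 × 4 × 2 × 4 × 6 × 6 = 2304.

2304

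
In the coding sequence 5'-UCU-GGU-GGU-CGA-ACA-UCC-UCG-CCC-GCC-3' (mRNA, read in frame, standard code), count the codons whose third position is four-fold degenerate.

Codon 1 UCU (Ser): third position 4-fold.
Codon 2 GGU (Gly): third position 4-fold.
Codon 3 GGU (Gly): third position 4-fold.
Codon 4 CGA (Arg): third position 4-fold.
Codon 5 ACA (Thr): third position 4-fold.
Codon 6 UCC (Ser): third position 4-fold.
Codon 7 UCG (Ser): third position 4-fold.
Codon 8 CCC (Pro): third position 4-fold.
Codon 9 GCC (Ala): third position 4-fold.
Four-fold degenerate third positions: 9.

9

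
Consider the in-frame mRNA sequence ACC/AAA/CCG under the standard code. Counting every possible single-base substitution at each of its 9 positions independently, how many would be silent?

Codon 1 (ACC, Thr): 3 synonymous substitutions.
Codon 2 (AAA, Lys): 1 synonymous substitution.
Codon 3 (CCG, Pro): 3 synonymous substitutions.
Total: 3 + 1 + 3 = 7.

7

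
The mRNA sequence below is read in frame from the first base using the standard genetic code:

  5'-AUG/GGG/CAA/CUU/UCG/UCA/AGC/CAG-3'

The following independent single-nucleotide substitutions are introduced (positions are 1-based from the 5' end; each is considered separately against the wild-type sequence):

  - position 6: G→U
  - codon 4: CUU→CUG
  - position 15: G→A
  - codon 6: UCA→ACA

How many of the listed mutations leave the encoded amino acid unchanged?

Codon 2: GGG (Gly) → GGU (Gly) — synonymous.
Codon 4: CUU (Leu) → CUG (Leu) — synonymous.
Codon 5: UCG (Ser) → UCA (Ser) — synonymous.
Codon 6: UCA (Ser) → ACA (Thr) — missense.
Synonymous: 3 of 4.

3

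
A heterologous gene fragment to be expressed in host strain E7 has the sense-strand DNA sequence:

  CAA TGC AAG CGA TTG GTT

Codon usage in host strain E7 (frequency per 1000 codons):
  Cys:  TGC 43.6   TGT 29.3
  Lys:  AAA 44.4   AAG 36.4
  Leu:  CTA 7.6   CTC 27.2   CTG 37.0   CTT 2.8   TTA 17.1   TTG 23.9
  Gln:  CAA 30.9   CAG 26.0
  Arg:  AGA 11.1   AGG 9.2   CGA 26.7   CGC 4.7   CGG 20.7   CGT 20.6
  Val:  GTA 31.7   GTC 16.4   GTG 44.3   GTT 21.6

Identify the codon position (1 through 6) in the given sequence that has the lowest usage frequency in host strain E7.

6

Codon 1 CAA (Gln): 30.9 per 1000.
Codon 2 TGC (Cys): 43.6 per 1000.
Codon 3 AAG (Lys): 36.4 per 1000.
Codon 4 CGA (Arg): 26.7 per 1000.
Codon 5 TTG (Leu): 23.9 per 1000.
Codon 6 GTT (Val): 21.6 per 1000.
Lowest frequency is 21.6 at codon 6.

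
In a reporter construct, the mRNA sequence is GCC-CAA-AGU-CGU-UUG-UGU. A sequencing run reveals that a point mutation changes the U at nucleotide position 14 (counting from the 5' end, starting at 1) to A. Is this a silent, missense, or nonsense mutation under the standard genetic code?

Position 14 falls in codon 5: UUG → Leu.
After the substitution the codon is UAG → Stop.
The new codon is a stop codon, so this is a nonsense mutation.

nonsense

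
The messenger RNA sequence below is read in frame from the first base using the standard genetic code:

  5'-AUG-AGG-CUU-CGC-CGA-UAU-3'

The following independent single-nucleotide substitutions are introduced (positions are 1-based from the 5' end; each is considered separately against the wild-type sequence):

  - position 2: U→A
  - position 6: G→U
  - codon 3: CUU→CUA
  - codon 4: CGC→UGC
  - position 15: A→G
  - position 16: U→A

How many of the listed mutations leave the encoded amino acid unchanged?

2

Codon 1: AUG (Met) → AAG (Lys) — missense.
Codon 2: AGG (Arg) → AGU (Ser) — missense.
Codon 3: CUU (Leu) → CUA (Leu) — synonymous.
Codon 4: CGC (Arg) → UGC (Cys) — missense.
Codon 5: CGA (Arg) → CGG (Arg) — synonymous.
Codon 6: UAU (Tyr) → AAU (Asn) — missense.
Synonymous: 2 of 6.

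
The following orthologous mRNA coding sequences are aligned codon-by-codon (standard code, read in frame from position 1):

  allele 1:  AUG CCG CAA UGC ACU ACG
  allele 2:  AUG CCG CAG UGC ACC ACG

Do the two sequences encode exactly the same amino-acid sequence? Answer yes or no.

Codon 1: AUG Met / AUG Met — identical.
Codon 2: CCG Pro / CCG Pro — identical.
Codon 3: CAA Gln / CAG Gln — synonymous.
Codon 4: UGC Cys / UGC Cys — identical.
Codon 5: ACU Thr / ACC Thr — synonymous.
Codon 6: ACG Thr / ACG Thr — identical.
Nonsynonymous differences: 0 → same protein.

yes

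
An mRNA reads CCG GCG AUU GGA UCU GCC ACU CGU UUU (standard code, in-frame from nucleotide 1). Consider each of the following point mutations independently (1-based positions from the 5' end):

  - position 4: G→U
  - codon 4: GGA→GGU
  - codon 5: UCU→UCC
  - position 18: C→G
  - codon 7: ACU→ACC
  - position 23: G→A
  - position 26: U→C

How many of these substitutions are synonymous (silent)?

Codon 2: GCG (Ala) → UCG (Ser) — missense.
Codon 4: GGA (Gly) → GGU (Gly) — synonymous.
Codon 5: UCU (Ser) → UCC (Ser) — synonymous.
Codon 6: GCC (Ala) → GCG (Ala) — synonymous.
Codon 7: ACU (Thr) → ACC (Thr) — synonymous.
Codon 8: CGU (Arg) → CAU (His) — missense.
Codon 9: UUU (Phe) → UCU (Ser) — missense.
Synonymous: 4 of 7.

4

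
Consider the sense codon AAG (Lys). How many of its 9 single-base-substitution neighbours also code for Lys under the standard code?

1

Position 1: none → 0 synonymous.
Position 2: none → 0 synonymous.
Position 3: AAA → 1 synonymous.
Total: 0 + 0 + 1 = 1.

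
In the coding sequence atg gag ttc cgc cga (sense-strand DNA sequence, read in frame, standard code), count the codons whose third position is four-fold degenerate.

2

Codon 1 ATG (Met): third position 1-fold.
Codon 2 GAG (Glu): third position 2-fold.
Codon 3 TTC (Phe): third position 2-fold.
Codon 4 CGC (Arg): third position 4-fold.
Codon 5 CGA (Arg): third position 4-fold.
Four-fold degenerate third positions: 2.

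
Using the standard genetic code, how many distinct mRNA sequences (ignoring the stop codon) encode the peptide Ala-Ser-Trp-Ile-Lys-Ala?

576

Ala: 4 codons.
Ser: 6 codons.
Trp: 1 codon.
Ile: 3 codons.
Lys: 2 codons.
Ala: 4 codons.
4 × 6 × 1 × 3 × 2 × 4 = 576.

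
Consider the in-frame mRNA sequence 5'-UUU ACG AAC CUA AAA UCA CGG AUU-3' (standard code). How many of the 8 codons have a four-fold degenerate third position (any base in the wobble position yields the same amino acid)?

4

Codon 1 UUU (Phe): third position 2-fold.
Codon 2 ACG (Thr): third position 4-fold.
Codon 3 AAC (Asn): third position 2-fold.
Codon 4 CUA (Leu): third position 4-fold.
Codon 5 AAA (Lys): third position 2-fold.
Codon 6 UCA (Ser): third position 4-fold.
Codon 7 CGG (Arg): third position 4-fold.
Codon 8 AUU (Ile): third position 3-fold.
Four-fold degenerate third positions: 4.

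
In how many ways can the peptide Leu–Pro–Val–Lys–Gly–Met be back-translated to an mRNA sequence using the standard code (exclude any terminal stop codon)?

Leu: 6 codons.
Pro: 4 codons.
Val: 4 codons.
Lys: 2 codons.
Gly: 4 codons.
Met: 1 codon.
6 × 4 × 4 × 2 × 4 × 1 = 768.

768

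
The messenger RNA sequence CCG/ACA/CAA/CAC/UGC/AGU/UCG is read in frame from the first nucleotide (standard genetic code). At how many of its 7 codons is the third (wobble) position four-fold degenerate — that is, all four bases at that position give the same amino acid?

3

Codon 1 CCG (Pro): third position 4-fold.
Codon 2 ACA (Thr): third position 4-fold.
Codon 3 CAA (Gln): third position 2-fold.
Codon 4 CAC (His): third position 2-fold.
Codon 5 UGC (Cys): third position 2-fold.
Codon 6 AGU (Ser): third position 2-fold.
Codon 7 UCG (Ser): third position 4-fold.
Four-fold degenerate third positions: 3.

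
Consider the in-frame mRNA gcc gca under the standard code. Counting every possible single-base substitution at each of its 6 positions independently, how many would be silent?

6

Codon 1 (GCC, Ala): 3 synonymous substitutions.
Codon 2 (GCA, Ala): 3 synonymous substitutions.
Total: 3 + 3 = 6.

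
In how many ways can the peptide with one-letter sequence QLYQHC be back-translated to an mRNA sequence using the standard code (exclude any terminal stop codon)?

192

Gln: 2 codons.
Leu: 6 codons.
Tyr: 2 codons.
Gln: 2 codons.
His: 2 codons.
Cys: 2 codons.
2 × 6 × 2 × 2 × 2 × 2 = 192.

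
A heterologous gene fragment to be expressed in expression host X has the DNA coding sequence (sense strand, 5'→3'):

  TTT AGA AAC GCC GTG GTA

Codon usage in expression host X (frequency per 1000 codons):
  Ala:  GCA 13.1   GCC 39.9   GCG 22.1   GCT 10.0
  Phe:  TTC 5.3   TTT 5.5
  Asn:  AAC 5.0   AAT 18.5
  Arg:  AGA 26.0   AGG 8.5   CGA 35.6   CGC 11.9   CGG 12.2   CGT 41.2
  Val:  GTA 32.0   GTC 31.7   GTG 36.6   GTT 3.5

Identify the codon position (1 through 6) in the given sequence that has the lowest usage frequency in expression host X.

Codon 1 TTT (Phe): 5.5 per 1000.
Codon 2 AGA (Arg): 26.0 per 1000.
Codon 3 AAC (Asn): 5.0 per 1000.
Codon 4 GCC (Ala): 39.9 per 1000.
Codon 5 GTG (Val): 36.6 per 1000.
Codon 6 GTA (Val): 32.0 per 1000.
Lowest frequency is 5.0 at codon 3.

3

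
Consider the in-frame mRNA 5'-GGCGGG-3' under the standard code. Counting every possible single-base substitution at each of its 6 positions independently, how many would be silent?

Codon 1 (GGC, Gly): 3 synonymous substitutions.
Codon 2 (GGG, Gly): 3 synonymous substitutions.
Total: 3 + 3 = 6.

6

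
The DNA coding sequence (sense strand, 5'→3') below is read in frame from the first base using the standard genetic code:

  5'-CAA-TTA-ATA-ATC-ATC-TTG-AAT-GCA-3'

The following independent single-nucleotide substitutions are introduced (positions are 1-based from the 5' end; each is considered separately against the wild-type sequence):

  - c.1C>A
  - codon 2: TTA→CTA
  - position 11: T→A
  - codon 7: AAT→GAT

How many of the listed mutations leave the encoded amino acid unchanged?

Codon 1: CAA (Gln) → AAA (Lys) — missense.
Codon 2: TTA (Leu) → CTA (Leu) — synonymous.
Codon 4: ATC (Ile) → AAC (Asn) — missense.
Codon 7: AAT (Asn) → GAT (Asp) — missense.
Synonymous: 1 of 4.

1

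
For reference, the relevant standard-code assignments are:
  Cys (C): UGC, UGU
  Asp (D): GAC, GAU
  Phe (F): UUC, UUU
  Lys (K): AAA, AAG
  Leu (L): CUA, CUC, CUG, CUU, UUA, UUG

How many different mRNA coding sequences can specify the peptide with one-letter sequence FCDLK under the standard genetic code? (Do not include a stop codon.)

96

Phe: 2 codons.
Cys: 2 codons.
Asp: 2 codons.
Leu: 6 codons.
Lys: 2 codons.
2 × 2 × 2 × 6 × 2 = 96.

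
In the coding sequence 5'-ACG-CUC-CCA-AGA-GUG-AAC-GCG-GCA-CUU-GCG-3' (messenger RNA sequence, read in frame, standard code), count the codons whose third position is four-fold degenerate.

Codon 1 ACG (Thr): third position 4-fold.
Codon 2 CUC (Leu): third position 4-fold.
Codon 3 CCA (Pro): third position 4-fold.
Codon 4 AGA (Arg): third position 2-fold.
Codon 5 GUG (Val): third position 4-fold.
Codon 6 AAC (Asn): third position 2-fold.
Codon 7 GCG (Ala): third position 4-fold.
Codon 8 GCA (Ala): third position 4-fold.
Codon 9 CUU (Leu): third position 4-fold.
Codon 10 GCG (Ala): third position 4-fold.
Four-fold degenerate third positions: 8.

8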